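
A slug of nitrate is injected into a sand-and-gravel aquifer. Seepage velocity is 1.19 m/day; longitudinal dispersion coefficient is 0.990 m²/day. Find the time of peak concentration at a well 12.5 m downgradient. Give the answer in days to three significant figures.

For the 1D instantaneous-source solution, setting ∂C/∂t = 0 at fixed x gives v²t² + 2Dt − x² = 0, so t = (√(D² + v²x²) − D)/v².
√(D² + v²x²) = √(0.990² + 1.19² × 12.5²) = 14.91; v² = 1.4161.
t = (14.91 − 0.990)/1.4161 = 9.83 days (vs. the pure-advection estimate x/v = 10.5 d).

9.83 days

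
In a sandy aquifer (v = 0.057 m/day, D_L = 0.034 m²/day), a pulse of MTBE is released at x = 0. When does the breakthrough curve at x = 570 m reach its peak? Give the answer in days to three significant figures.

9990 days

For the 1D instantaneous-source solution, setting ∂C/∂t = 0 at fixed x gives v²t² + 2Dt − x² = 0, so t = (√(D² + v²x²) − D)/v².
√(D² + v²x²) = √(0.034² + 0.057² × 570²) = 32.49; v² = 0.003249.
t = (32.49 − 0.034)/0.003249 = 9990 days (vs. the pure-advection estimate x/v = 10000 d).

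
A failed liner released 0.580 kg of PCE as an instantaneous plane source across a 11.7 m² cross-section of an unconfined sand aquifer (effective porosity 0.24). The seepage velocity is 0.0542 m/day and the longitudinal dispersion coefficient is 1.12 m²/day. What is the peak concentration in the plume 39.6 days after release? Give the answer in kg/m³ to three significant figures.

0.00875 kg/m³

The peak of an instantaneous 1D plume sits at x = vt; there the Gaussian factor is 1 and C_max = M/(n_e·A·√(4πDt)), where n_e·A is the pore area the mass is dissolved in.
√(4πDt) = √(4π × 1.12 × 39.6) = 23.61 m, so C_max = 0.580/(0.24 × 11.7 × 23.61) = 0.00875 kg/m³.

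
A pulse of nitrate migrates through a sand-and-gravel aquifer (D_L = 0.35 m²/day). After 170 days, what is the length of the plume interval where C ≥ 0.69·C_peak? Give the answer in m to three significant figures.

18.8 m

The plume is Gaussian with σ = √(2Dt) = √(2 × 0.35 × 170) = 10.91 m.
C/C_peak = exp(−Δx²/(2σ²)) = 0.69 ⇒ Δx = σ·√(−2 ln 0.69) = 10.91 × 0.8615 = 9.399 m.
Width = 2Δx = 18.8 m.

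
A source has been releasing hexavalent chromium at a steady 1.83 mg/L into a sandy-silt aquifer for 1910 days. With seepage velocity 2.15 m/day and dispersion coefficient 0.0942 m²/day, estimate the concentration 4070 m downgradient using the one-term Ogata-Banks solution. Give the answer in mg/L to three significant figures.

For a continuous step input, C/C₀ ≈ ½·erfc((x−vt)/(2√(Dt))).
vt = 2.15 × 1910 = 4106.5 m and 2√(Dt) = 2√(0.0942 × 1910) = 26.83 m.
Argument (x−vt)/(2√(Dt)) = (4070 − 4106.5)/26.83 = -1.360; ½·erfc(-1.360) = 0.9728.
C = 1.83 × 0.9728 = 1.78 mg/L.

1.78 mg/L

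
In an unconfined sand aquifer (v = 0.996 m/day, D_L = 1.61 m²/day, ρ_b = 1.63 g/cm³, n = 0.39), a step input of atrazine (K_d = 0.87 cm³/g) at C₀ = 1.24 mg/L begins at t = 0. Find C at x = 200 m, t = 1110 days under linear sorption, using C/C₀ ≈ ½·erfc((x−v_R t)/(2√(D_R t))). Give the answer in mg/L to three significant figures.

Retardation factor R = 1 + ρ_b·K_d/n = 1 + 1.63 × 0.87/0.39 = 4.636.
Sorption retards both mechanisms: v_R = v/R = 0.2148 m/day, D_R = D/R = 0.3473 m²/day.
v_R·t = 0.2148 × 1110 = 238.428 m; 2√(D_R t) = 39.27 m; argument = (200 − 238.428)/39.27 = -0.9786.
C = C₀ × ½·erfc(-0.9786) = 1.24 × 0.9168 = 1.14 mg/L.

1.14 mg/L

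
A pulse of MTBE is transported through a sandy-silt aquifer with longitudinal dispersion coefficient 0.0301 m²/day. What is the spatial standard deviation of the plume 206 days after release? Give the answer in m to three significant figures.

3.52 m

Dispersive spreading gives a Gaussian with σ² = 2Dt; advection only shifts the center.
σ = √(2 × 0.0301 × 206) = 3.52 m.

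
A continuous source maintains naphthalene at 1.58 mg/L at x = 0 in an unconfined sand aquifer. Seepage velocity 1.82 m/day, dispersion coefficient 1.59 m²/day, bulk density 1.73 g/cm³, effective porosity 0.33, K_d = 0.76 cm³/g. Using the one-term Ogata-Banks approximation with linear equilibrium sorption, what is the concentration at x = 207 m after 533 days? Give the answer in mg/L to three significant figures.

Retardation factor R = 1 + ρ_b·K_d/n = 1 + 1.73 × 0.76/0.33 = 4.984.
Sorption retards both mechanisms: v_R = v/R = 0.3652 m/day, D_R = D/R = 0.3190 m²/day.
v_R·t = 0.3652 × 533 = 194.6516 m; 2√(D_R t) = 26.08 m; argument = (207 − 194.6516)/26.08 = 0.4735.
C = C₀ × ½·erfc(0.4735) = 1.58 × 0.2515 = 0.397 mg/L.

0.397 mg/L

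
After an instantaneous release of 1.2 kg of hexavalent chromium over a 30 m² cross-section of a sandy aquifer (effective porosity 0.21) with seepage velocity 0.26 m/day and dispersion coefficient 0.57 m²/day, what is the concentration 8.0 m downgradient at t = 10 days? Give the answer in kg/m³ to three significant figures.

For an instantaneous plane source, C(x,t) = M/(n_e·A·√(4πDt)) · exp(−(x−vt)²/(4Dt)), with n_e·A the pore (flow) area.
Plume center vt = 0.26 × 10 = 2.6 m, so the well at 8.0 m is 5.4 m downgradient of the peak.
√(4πDt) = 8.463 m, giving peak height M/(n_e·A·√(4πDt)) = 1.2/(0.21 × 30 × 8.463) = 0.02251 kg/m³.
(x−vt)²/(4Dt) = (5.4)²/(4 × 0.57 × 10) = 1.279; exp(−1.279) = 0.2783.
C = 0.02251 × 0.2783 = 0.00626 kg/m³.

0.00626 kg/m³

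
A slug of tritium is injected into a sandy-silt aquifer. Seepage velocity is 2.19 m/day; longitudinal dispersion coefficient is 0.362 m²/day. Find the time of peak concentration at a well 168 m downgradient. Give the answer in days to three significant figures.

For the 1D instantaneous-source solution, setting ∂C/∂t = 0 at fixed x gives v²t² + 2Dt − x² = 0, so t = (√(D² + v²x²) − D)/v².
√(D² + v²x²) = √(0.362² + 2.19² × 168²) = 367.9; v² = 4.7961.
t = (367.9 − 0.362)/4.7961 = 76.6 days (vs. the pure-advection estimate x/v = 76.7 d).

76.6 days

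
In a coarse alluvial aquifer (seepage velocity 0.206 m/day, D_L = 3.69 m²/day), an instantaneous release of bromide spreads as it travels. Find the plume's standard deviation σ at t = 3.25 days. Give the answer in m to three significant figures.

4.90 m

Dispersive spreading gives a Gaussian with σ² = 2Dt; advection only shifts the center.
σ = √(2 × 3.69 × 3.25) = 4.90 m.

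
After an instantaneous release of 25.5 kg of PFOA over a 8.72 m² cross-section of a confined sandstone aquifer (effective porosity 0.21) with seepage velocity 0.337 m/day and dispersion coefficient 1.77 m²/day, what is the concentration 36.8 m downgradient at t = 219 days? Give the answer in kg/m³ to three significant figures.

0.0825 kg/m³

For an instantaneous plane source, C(x,t) = M/(n_e·A·√(4πDt)) · exp(−(x−vt)²/(4Dt)), with n_e·A the pore (flow) area.
Plume center vt = 0.337 × 219 = 73.803 m, so the well at 36.8 m is 37.003 m upgradient of the peak.
√(4πDt) = 69.79 m, giving peak height M/(n_e·A·√(4πDt)) = 25.5/(0.21 × 8.72 × 69.79) = 0.1995 kg/m³.
(x−vt)²/(4Dt) = (-37.003)²/(4 × 1.77 × 219) = 0.8831; exp(−0.8831) = 0.4135.
C = 0.1995 × 0.4135 = 0.0825 kg/m³.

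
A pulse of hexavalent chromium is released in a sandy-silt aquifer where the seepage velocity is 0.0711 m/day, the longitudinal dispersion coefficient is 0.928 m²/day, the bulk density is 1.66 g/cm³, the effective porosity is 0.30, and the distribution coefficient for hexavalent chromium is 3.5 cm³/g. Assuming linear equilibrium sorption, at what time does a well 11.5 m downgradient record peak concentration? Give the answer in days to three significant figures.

1240 days

Retardation factor R = 1 + ρ_b·K_d/n = 1 + 1.66 × 3.5/0.30 = 20.37.
Sorption retards both mechanisms: v_R = v/R = 0.003490 m/day, D_R = D/R = 0.04556 m²/day.
Peak time from v_R²t² + 2D_R t − x² = 0: t = (√(D_R² + v_R²x²) − D_R)/v_R².
√(D_R² + v_R²x²) = √(0.04556² + 0.003490² × 11.5²) = 0.06072; v_R² = 1.218e-05.
t = (0.06072 − 0.04556)/1.218e-05 = 1240 days.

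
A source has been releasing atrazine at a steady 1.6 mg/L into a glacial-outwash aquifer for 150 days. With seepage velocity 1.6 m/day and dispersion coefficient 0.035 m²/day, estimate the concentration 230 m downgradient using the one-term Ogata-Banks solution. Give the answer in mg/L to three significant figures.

1.60 mg/L

For a continuous step input, C/C₀ ≈ ½·erfc((x−vt)/(2√(Dt))).
vt = 1.6 × 150 = 240 m and 2√(Dt) = 2√(0.035 × 150) = 4.583 m.
Argument (x−vt)/(2√(Dt)) = (230 − 240)/4.583 = -2.182; ½·erfc(-2.182) = 0.9990.
C = 1.6 × 0.9990 = 1.60 mg/L.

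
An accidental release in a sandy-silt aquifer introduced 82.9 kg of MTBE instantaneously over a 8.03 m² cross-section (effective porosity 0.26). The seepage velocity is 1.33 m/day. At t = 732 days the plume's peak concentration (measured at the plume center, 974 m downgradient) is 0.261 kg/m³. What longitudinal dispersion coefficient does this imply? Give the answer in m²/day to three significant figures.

2.52 m²/day

At the plume center C_max = M/(n_e·A·√(4πDt)), so D = M²/(4πt·(n_e·A·C_max)²).
n_e·A·C_max = 0.26 × 8.03 × 0.261 = 0.5449 kg/m.
D = 82.9²/(4π × 732 × 0.5449²) = 2.52 m²/day.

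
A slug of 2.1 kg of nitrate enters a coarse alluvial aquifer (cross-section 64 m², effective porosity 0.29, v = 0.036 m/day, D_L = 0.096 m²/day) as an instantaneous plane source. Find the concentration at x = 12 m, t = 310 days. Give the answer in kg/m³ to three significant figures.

For an instantaneous plane source, C(x,t) = M/(n_e·A·√(4πDt)) · exp(−(x−vt)²/(4Dt)), with n_e·A the pore (flow) area.
Plume center vt = 0.036 × 310 = 11.16 m, so the well at 12 m is 0.84 m downgradient of the peak.
√(4πDt) = 19.34 m, giving peak height M/(n_e·A·√(4πDt)) = 2.1/(0.29 × 64 × 19.34) = 0.005850 kg/m³.
(x−vt)²/(4Dt) = (0.84)²/(4 × 0.096 × 310) = 0.005927; exp(−0.005927) = 0.9941.
C = 0.005850 × 0.9941 = 0.00582 kg/m³.

0.00582 kg/m³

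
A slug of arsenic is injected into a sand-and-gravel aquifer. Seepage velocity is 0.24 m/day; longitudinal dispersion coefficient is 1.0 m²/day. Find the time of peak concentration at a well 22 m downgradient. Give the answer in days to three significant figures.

For the 1D instantaneous-source solution, setting ∂C/∂t = 0 at fixed x gives v²t² + 2Dt − x² = 0, so t = (√(D² + v²x²) − D)/v².
√(D² + v²x²) = √(1.0² + 0.24² × 22²) = 5.374; v² = 0.0576.
t = (5.374 − 1.0)/0.0576 = 75.9 days (vs. the pure-advection estimate x/v = 91.7 d).

75.9 days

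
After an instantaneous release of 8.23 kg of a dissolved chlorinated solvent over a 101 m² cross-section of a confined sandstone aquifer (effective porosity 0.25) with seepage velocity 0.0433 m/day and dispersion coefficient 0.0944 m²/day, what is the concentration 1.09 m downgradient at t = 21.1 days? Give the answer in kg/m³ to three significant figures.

For an instantaneous plane source, C(x,t) = M/(n_e·A·√(4πDt)) · exp(−(x−vt)²/(4Dt)), with n_e·A the pore (flow) area.
Plume center vt = 0.0433 × 21.1 = 0.91363 m, so the well at 1.09 m is 0.17637 m downgradient of the peak.
√(4πDt) = 5.003 m, giving peak height M/(n_e·A·√(4πDt)) = 8.23/(0.25 × 101 × 5.003) = 0.06515 kg/m³.
(x−vt)²/(4Dt) = (0.17637)²/(4 × 0.0944 × 21.1) = 0.003904; exp(−0.003904) = 0.9961.
C = 0.06515 × 0.9961 = 0.0649 kg/m³.

0.0649 kg/m³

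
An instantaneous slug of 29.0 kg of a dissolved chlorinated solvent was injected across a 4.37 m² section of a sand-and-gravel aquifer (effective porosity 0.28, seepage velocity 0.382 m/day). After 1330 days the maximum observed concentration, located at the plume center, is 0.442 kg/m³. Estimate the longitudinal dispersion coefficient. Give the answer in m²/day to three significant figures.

At the plume center C_max = M/(n_e·A·√(4πDt)), so D = M²/(4πt·(n_e·A·C_max)²).
n_e·A·C_max = 0.28 × 4.37 × 0.442 = 0.5408 kg/m.
D = 29.0²/(4π × 1330 × 0.5408²) = 0.172 m²/day.

0.172 m²/day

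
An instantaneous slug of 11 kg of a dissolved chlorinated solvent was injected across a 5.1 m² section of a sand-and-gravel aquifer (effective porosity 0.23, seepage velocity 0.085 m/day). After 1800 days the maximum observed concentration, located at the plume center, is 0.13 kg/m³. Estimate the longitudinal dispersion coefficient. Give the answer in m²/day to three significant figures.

At the plume center C_max = M/(n_e·A·√(4πDt)), so D = M²/(4πt·(n_e·A·C_max)²).
n_e·A·C_max = 0.23 × 5.1 × 0.13 = 0.1525 kg/m.
D = 11²/(4π × 1800 × 0.1525²) = 0.230 m²/day.

0.230 m²/day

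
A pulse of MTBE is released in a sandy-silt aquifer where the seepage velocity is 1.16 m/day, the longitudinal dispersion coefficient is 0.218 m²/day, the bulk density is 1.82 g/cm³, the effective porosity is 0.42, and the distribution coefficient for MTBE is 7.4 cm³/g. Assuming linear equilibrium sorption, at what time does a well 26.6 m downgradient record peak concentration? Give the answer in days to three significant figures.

753 days

Retardation factor R = 1 + ρ_b·K_d/n = 1 + 1.82 × 7.4/0.42 = 33.07.
Sorption retards both mechanisms: v_R = v/R = 0.03508 m/day, D_R = D/R = 0.006592 m²/day.
Peak time from v_R²t² + 2D_R t − x² = 0: t = (√(D_R² + v_R²x²) − D_R)/v_R².
√(D_R² + v_R²x²) = √(0.006592² + 0.03508² × 26.6²) = 0.9332; v_R² = 0.001231.
t = (0.9332 − 0.006592)/0.001231 = 753 days.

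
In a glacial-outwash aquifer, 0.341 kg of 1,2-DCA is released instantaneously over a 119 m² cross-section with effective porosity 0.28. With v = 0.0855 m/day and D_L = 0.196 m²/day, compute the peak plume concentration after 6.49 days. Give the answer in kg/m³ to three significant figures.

0.00256 kg/m³

The peak of an instantaneous 1D plume sits at x = vt; there the Gaussian factor is 1 and C_max = M/(n_e·A·√(4πDt)), where n_e·A is the pore area the mass is dissolved in.
√(4πDt) = √(4π × 0.196 × 6.49) = 3.998 m, so C_max = 0.341/(0.28 × 119 × 3.998) = 0.00256 kg/m³.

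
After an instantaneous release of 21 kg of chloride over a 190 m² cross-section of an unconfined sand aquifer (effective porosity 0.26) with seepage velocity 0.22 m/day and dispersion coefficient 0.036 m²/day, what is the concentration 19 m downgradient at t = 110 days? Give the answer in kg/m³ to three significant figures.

For an instantaneous plane source, C(x,t) = M/(n_e·A·√(4πDt)) · exp(−(x−vt)²/(4Dt)), with n_e·A the pore (flow) area.
Plume center vt = 0.22 × 110 = 24.2 m, so the well at 19 m is 5.2 m upgradient of the peak.
√(4πDt) = 7.054 m, giving peak height M/(n_e·A·√(4πDt)) = 21/(0.26 × 190 × 7.054) = 0.06026 kg/m³.
(x−vt)²/(4Dt) = (-5.2)²/(4 × 0.036 × 110) = 1.707; exp(−1.707) = 0.1814.
C = 0.06026 × 0.1814 = 0.0109 kg/m³.

0.0109 kg/m³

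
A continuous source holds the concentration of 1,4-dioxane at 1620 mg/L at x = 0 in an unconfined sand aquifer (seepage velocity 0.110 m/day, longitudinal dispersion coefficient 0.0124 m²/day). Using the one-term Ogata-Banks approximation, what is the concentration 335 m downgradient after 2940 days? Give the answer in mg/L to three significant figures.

141 mg/L

For a continuous step input, C/C₀ ≈ ½·erfc((x−vt)/(2√(Dt))).
vt = 0.110 × 2940 = 323.4 m and 2√(Dt) = 2√(0.0124 × 2940) = 12.08 m.
Argument (x−vt)/(2√(Dt)) = (335 − 323.4)/12.08 = 0.9603; ½·erfc(0.9603) = 0.08722.
C = 1620 × 0.08722 = 141 mg/L.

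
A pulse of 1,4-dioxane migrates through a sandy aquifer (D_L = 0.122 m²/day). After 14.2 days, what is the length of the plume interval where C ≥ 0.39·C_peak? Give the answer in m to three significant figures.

5.11 m

The plume is Gaussian with σ = √(2Dt) = √(2 × 0.122 × 14.2) = 1.861 m.
C/C_peak = exp(−Δx²/(2σ²)) = 0.39 ⇒ Δx = σ·√(−2 ln 0.39) = 1.861 × 1.372 = 2.553 m.
Width = 2Δx = 5.11 m.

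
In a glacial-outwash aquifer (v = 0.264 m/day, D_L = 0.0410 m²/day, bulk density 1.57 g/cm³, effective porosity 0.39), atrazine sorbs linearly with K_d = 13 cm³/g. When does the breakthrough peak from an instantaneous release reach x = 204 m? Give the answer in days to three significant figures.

Retardation factor R = 1 + ρ_b·K_d/n = 1 + 1.57 × 13/0.39 = 53.33.
Sorption retards both mechanisms: v_R = v/R = 0.004950 m/day, D_R = D/R = 0.0007688 m²/day.
Peak time from v_R²t² + 2D_R t − x² = 0: t = (√(D_R² + v_R²x²) − D_R)/v_R².
√(D_R² + v_R²x²) = √(0.0007688² + 0.004950² × 204²) = 1.010; v_R² = 2.450e-05.
t = (1.010 − 0.0007688)/2.450e-05 = 41200 days.

41200 days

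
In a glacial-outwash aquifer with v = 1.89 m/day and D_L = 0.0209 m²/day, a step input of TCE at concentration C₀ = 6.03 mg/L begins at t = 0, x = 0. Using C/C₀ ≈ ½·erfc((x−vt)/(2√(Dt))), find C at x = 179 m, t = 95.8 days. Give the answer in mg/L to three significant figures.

5.12 mg/L

For a continuous step input, C/C₀ ≈ ½·erfc((x−vt)/(2√(Dt))).
vt = 1.89 × 95.8 = 181.062 m and 2√(Dt) = 2√(0.0209 × 95.8) = 2.830 m.
Argument (x−vt)/(2√(Dt)) = (179 − 181.062)/2.830 = -0.7286; ½·erfc(-0.7286) = 0.8486.
C = 6.03 × 0.8486 = 5.12 mg/L.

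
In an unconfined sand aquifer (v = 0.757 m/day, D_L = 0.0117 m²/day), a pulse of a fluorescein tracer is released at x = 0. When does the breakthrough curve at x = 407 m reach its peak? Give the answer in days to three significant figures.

538 days

For the 1D instantaneous-source solution, setting ∂C/∂t = 0 at fixed x gives v²t² + 2Dt − x² = 0, so t = (√(D² + v²x²) − D)/v².
√(D² + v²x²) = √(0.0117² + 0.757² × 407²) = 308.1; v² = 0.573049.
t = (308.1 − 0.0117)/0.573049 = 538 days (vs. the pure-advection estimate x/v = 538 d).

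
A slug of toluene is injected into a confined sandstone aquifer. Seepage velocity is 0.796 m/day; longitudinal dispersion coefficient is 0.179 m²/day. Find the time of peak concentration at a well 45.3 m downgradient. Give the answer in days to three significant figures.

56.6 days

For the 1D instantaneous-source solution, setting ∂C/∂t = 0 at fixed x gives v²t² + 2Dt − x² = 0, so t = (√(D² + v²x²) − D)/v².
√(D² + v²x²) = √(0.179² + 0.796² × 45.3²) = 36.06; v² = 0.633616.
t = (36.06 − 0.179)/0.633616 = 56.6 days (vs. the pure-advection estimate x/v = 56.9 d).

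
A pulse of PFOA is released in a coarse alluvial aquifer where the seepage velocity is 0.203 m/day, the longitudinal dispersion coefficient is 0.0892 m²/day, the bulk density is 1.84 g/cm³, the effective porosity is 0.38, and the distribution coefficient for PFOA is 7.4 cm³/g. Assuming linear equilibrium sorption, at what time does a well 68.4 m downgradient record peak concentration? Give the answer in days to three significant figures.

Retardation factor R = 1 + ρ_b·K_d/n = 1 + 1.84 × 7.4/0.38 = 36.83.
Sorption retards both mechanisms: v_R = v/R = 0.005512 m/day, D_R = D/R = 0.002422 m²/day.
Peak time from v_R²t² + 2D_R t − x² = 0: t = (√(D_R² + v_R²x²) − D_R)/v_R².
√(D_R² + v_R²x²) = √(0.002422² + 0.005512² × 68.4²) = 0.3770; v_R² = 3.038e-05.
t = (0.3770 − 0.002422)/3.038e-05 = 12300 days.

12300 days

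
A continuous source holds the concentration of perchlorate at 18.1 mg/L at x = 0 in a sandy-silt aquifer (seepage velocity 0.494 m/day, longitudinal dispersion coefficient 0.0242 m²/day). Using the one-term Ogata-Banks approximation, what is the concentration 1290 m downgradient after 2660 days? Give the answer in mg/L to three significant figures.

17.8 mg/L

For a continuous step input, C/C₀ ≈ ½·erfc((x−vt)/(2√(Dt))).
vt = 0.494 × 2660 = 1314.04 m and 2√(Dt) = 2√(0.0242 × 2660) = 16.05 m.
Argument (x−vt)/(2√(Dt)) = (1290 − 1314.04)/16.05 = -1.498; ½·erfc(-1.498) = 0.9829.
C = 18.1 × 0.9829 = 17.8 mg/L.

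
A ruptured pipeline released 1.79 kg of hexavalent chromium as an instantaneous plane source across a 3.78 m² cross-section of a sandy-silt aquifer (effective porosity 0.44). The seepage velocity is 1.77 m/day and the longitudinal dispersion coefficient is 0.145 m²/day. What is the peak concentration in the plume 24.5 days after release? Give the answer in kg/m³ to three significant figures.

0.161 kg/m³

The peak of an instantaneous 1D plume sits at x = vt; there the Gaussian factor is 1 and C_max = M/(n_e·A·√(4πDt)), where n_e·A is the pore area the mass is dissolved in.
√(4πDt) = √(4π × 0.145 × 24.5) = 6.681 m, so C_max = 1.79/(0.44 × 3.78 × 6.681) = 0.161 kg/m³.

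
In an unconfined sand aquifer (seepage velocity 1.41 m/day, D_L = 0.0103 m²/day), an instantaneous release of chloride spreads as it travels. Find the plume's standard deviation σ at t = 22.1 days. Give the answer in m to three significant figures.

Dispersive spreading gives a Gaussian with σ² = 2Dt; advection only shifts the center.
σ = √(2 × 0.0103 × 22.1) = 0.675 m.

0.675 m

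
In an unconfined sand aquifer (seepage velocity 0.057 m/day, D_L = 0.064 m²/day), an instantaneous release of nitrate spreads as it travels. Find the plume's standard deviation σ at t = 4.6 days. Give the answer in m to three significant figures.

0.767 m

Dispersive spreading gives a Gaussian with σ² = 2Dt; advection only shifts the center.
σ = √(2 × 0.064 × 4.6) = 0.767 m.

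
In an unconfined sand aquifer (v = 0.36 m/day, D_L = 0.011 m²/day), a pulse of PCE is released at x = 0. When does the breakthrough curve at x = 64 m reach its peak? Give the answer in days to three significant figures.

178 days

For the 1D instantaneous-source solution, setting ∂C/∂t = 0 at fixed x gives v²t² + 2Dt − x² = 0, so t = (√(D² + v²x²) − D)/v².
√(D² + v²x²) = √(0.011² + 0.36² × 64²) = 23.04; v² = 0.1296.
t = (23.04 − 0.011)/0.1296 = 178 days (vs. the pure-advection estimate x/v = 178 d).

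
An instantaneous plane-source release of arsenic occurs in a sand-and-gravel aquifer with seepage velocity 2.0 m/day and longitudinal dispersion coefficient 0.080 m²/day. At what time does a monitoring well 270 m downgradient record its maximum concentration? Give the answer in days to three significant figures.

For the 1D instantaneous-source solution, setting ∂C/∂t = 0 at fixed x gives v²t² + 2Dt − x² = 0, so t = (√(D² + v²x²) − D)/v².
√(D² + v²x²) = √(0.080² + 2.0² × 270²) = 540.0; v² = 4.
t = (540.0 − 0.080)/4 = 135 days (vs. the pure-advection estimate x/v = 135 d).

135 days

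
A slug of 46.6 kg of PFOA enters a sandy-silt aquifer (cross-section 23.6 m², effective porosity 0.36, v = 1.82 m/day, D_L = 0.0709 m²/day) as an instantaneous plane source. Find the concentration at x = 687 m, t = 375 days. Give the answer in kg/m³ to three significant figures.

For an instantaneous plane source, C(x,t) = M/(n_e·A·√(4πDt)) · exp(−(x−vt)²/(4Dt)), with n_e·A the pore (flow) area.
Plume center vt = 1.82 × 375 = 682.5 m, so the well at 687 m is 4.5 m downgradient of the peak.
√(4πDt) = 18.28 m, giving peak height M/(n_e·A·√(4πDt)) = 46.6/(0.36 × 23.6 × 18.28) = 0.3001 kg/m³.
(x−vt)²/(4Dt) = (4.5)²/(4 × 0.0709 × 375) = 0.1904; exp(−0.1904) = 0.8266.
C = 0.3001 × 0.8266 = 0.248 kg/m³.

0.248 kg/m³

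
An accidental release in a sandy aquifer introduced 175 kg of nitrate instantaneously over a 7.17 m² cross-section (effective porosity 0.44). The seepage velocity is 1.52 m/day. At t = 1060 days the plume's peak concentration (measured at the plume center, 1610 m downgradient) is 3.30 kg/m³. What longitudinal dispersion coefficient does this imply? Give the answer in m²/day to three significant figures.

At the plume center C_max = M/(n_e·A·√(4πDt)), so D = M²/(4πt·(n_e·A·C_max)²).
n_e·A·C_max = 0.44 × 7.17 × 3.30 = 10.41 kg/m.
D = 175²/(4π × 1060 × 10.41²) = 0.0212 m²/day.

0.0212 m²/day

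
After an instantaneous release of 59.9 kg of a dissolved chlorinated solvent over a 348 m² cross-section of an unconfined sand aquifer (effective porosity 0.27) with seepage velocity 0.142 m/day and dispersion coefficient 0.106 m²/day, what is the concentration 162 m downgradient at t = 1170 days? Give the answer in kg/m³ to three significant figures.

For an instantaneous plane source, C(x,t) = M/(n_e·A·√(4πDt)) · exp(−(x−vt)²/(4Dt)), with n_e·A the pore (flow) area.
Plume center vt = 0.142 × 1170 = 166.14 m, so the well at 162 m is 4.14 m upgradient of the peak.
√(4πDt) = 39.48 m, giving peak height M/(n_e·A·√(4πDt)) = 59.9/(0.27 × 348 × 39.48) = 0.01615 kg/m³.
(x−vt)²/(4Dt) = (-4.14)²/(4 × 0.106 × 1170) = 0.03455; exp(−0.03455) = 0.9660.
C = 0.01615 × 0.9660 = 0.0156 kg/m³.

0.0156 kg/m³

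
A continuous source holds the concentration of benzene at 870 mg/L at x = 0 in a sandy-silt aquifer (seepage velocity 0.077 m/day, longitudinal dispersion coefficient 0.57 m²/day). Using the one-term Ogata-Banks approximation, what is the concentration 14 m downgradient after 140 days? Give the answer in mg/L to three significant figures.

For a continuous step input, C/C₀ ≈ ½·erfc((x−vt)/(2√(Dt))).
vt = 0.077 × 140 = 10.78 m and 2√(Dt) = 2√(0.57 × 140) = 17.87 m.
Argument (x−vt)/(2√(Dt)) = (14 − 10.78)/17.87 = 0.1802; ½·erfc(0.1802) = 0.3994.
C = 870 × 0.3994 = 347 mg/L.

347 mg/L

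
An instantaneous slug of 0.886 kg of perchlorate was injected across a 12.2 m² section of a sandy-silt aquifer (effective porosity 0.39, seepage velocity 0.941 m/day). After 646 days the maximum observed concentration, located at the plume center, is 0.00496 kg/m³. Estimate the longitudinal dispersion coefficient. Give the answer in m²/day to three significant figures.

At the plume center C_max = M/(n_e·A·√(4πDt)), so D = M²/(4πt·(n_e·A·C_max)²).
n_e·A·C_max = 0.39 × 12.2 × 0.00496 = 0.02360 kg/m.
D = 0.886²/(4π × 646 × 0.02360²) = 0.174 m²/day.

0.174 m²/day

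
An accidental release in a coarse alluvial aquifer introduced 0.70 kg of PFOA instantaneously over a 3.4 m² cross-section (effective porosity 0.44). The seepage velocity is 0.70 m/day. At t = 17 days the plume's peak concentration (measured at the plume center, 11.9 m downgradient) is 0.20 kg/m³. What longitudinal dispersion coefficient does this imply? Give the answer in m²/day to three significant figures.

At the plume center C_max = M/(n_e·A·√(4πDt)), so D = M²/(4πt·(n_e·A·C_max)²).
n_e·A·C_max = 0.44 × 3.4 × 0.20 = 0.2992 kg/m.
D = 0.70²/(4π × 17 × 0.2992²) = 0.0256 m²/day.

0.0256 m²/day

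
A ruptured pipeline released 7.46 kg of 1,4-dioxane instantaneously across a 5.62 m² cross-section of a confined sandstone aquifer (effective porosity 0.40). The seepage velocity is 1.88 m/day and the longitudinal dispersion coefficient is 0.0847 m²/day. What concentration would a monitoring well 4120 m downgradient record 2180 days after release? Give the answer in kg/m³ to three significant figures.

0.0366 kg/m³

For an instantaneous plane source, C(x,t) = M/(n_e·A·√(4πDt)) · exp(−(x−vt)²/(4Dt)), with n_e·A the pore (flow) area.
Plume center vt = 1.88 × 2180 = 4098.4 m, so the well at 4120 m is 21.6 m downgradient of the peak.
√(4πDt) = 48.17 m, giving peak height M/(n_e·A·√(4πDt)) = 7.46/(0.40 × 5.62 × 48.17) = 0.06889 kg/m³.
(x−vt)²/(4Dt) = (21.6)²/(4 × 0.0847 × 2180) = 0.6317; exp(−0.6317) = 0.5317.
C = 0.06889 × 0.5317 = 0.0366 kg/m³.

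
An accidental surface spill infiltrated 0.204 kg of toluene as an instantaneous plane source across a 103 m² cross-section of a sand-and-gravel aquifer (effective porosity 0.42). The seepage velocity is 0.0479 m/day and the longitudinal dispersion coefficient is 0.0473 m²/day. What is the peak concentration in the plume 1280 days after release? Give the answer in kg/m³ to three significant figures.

0.000171 kg/m³

The peak of an instantaneous 1D plume sits at x = vt; there the Gaussian factor is 1 and C_max = M/(n_e·A·√(4πDt)), where n_e·A is the pore area the mass is dissolved in.
√(4πDt) = √(4π × 0.0473 × 1280) = 27.58 m, so C_max = 0.204/(0.42 × 103 × 27.58) = 0.000171 kg/m³.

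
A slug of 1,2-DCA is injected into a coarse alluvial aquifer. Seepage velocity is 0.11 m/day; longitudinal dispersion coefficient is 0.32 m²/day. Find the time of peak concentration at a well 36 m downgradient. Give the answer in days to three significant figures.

For the 1D instantaneous-source solution, setting ∂C/∂t = 0 at fixed x gives v²t² + 2Dt − x² = 0, so t = (√(D² + v²x²) − D)/v².
√(D² + v²x²) = √(0.32² + 0.11² × 36²) = 3.973; v² = 0.0121.
t = (3.973 − 0.32)/0.0121 = 302 days (vs. the pure-advection estimate x/v = 327 d).

302 days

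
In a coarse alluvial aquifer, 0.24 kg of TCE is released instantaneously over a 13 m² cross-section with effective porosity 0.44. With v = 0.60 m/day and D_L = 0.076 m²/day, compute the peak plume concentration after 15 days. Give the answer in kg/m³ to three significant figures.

The peak of an instantaneous 1D plume sits at x = vt; there the Gaussian factor is 1 and C_max = M/(n_e·A·√(4πDt)), where n_e·A is the pore area the mass is dissolved in.
√(4πDt) = √(4π × 0.076 × 15) = 3.785 m, so C_max = 0.24/(0.44 × 13 × 3.785) = 0.0111 kg/m³.

0.0111 kg/m³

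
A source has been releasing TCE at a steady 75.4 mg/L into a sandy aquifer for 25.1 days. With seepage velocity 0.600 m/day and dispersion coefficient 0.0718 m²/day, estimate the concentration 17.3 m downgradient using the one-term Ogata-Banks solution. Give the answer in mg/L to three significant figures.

For a continuous step input, C/C₀ ≈ ½·erfc((x−vt)/(2√(Dt))).
vt = 0.600 × 25.1 = 15.06 m and 2√(Dt) = 2√(0.0718 × 25.1) = 2.685 m.
Argument (x−vt)/(2√(Dt)) = (17.3 − 15.06)/2.685 = 0.8343; ½·erfc(0.8343) = 0.1190.
C = 75.4 × 0.1190 = 8.97 mg/L.

8.97 mg/L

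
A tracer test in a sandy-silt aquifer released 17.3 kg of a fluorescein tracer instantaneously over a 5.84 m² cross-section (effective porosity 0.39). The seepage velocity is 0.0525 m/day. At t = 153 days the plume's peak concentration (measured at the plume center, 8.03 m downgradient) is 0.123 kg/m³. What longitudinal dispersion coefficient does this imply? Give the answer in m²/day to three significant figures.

At the plume center C_max = M/(n_e·A·√(4πDt)), so D = M²/(4πt·(n_e·A·C_max)²).
n_e·A·C_max = 0.39 × 5.84 × 0.123 = 0.2801 kg/m.
D = 17.3²/(4π × 153 × 0.2801²) = 1.98 m²/day.

1.98 m²/day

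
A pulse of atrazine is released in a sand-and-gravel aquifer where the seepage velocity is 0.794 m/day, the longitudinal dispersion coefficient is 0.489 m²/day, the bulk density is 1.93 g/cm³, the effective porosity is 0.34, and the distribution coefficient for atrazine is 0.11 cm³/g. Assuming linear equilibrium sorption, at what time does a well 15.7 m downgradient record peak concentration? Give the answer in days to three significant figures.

Retardation factor R = 1 + ρ_b·K_d/n = 1 + 1.93 × 0.11/0.34 = 1.624.
Sorption retards both mechanisms: v_R = v/R = 0.4889 m/day, D_R = D/R = 0.3011 m²/day.
Peak time from v_R²t² + 2D_R t − x² = 0: t = (√(D_R² + v_R²x²) − D_R)/v_R².
√(D_R² + v_R²x²) = √(0.3011² + 0.4889² × 15.7²) = 7.682; v_R² = 0.2390.
t = (7.682 − 0.3011)/0.2390 = 30.9 days.

30.9 days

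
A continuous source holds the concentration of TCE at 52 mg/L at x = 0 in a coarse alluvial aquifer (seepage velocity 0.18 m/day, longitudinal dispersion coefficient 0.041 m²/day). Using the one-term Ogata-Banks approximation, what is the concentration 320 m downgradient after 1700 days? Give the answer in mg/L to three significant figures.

For a continuous step input, C/C₀ ≈ ½·erfc((x−vt)/(2√(Dt))).
vt = 0.18 × 1700 = 306 m and 2√(Dt) = 2√(0.041 × 1700) = 16.70 m.
Argument (x−vt)/(2√(Dt)) = (320 − 306)/16.70 = 0.8383; ½·erfc(0.8383) = 0.1179.
C = 52 × 0.1179 = 6.13 mg/L.

6.13 mg/L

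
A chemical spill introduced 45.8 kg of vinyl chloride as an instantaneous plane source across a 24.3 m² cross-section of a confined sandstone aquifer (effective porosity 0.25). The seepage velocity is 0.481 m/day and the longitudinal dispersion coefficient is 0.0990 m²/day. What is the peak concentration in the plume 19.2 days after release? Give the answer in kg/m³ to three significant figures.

The peak of an instantaneous 1D plume sits at x = vt; there the Gaussian factor is 1 and C_max = M/(n_e·A·√(4πDt)), where n_e·A is the pore area the mass is dissolved in.
√(4πDt) = √(4π × 0.0990 × 19.2) = 4.887 m, so C_max = 45.8/(0.25 × 24.3 × 4.887) = 1.54 kg/m³.

1.54 kg/m³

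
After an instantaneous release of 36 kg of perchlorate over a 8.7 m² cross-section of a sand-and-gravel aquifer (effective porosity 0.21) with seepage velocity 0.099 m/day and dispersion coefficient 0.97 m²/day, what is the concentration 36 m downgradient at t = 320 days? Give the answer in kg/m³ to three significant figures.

0.311 kg/m³

For an instantaneous plane source, C(x,t) = M/(n_e·A·√(4πDt)) · exp(−(x−vt)²/(4Dt)), with n_e·A the pore (flow) area.
Plume center vt = 0.099 × 320 = 31.68 m, so the well at 36 m is 4.32 m downgradient of the peak.
√(4πDt) = 62.45 m, giving peak height M/(n_e·A·√(4πDt)) = 36/(0.21 × 8.7 × 62.45) = 0.3155 kg/m³.
(x−vt)²/(4Dt) = (4.32)²/(4 × 0.97 × 320) = 0.01503; exp(−0.01503) = 0.9851.
C = 0.3155 × 0.9851 = 0.311 kg/m³.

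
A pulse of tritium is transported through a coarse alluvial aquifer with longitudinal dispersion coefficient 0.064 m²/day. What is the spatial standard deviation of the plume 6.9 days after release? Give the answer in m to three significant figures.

0.940 m

Dispersive spreading gives a Gaussian with σ² = 2Dt; advection only shifts the center.
σ = √(2 × 0.064 × 6.9) = 0.940 m.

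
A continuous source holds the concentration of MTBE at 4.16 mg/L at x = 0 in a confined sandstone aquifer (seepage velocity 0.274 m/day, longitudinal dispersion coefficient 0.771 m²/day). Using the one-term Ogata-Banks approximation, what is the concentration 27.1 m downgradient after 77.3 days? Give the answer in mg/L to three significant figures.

1.22 mg/L

For a continuous step input, C/C₀ ≈ ½·erfc((x−vt)/(2√(Dt))).
vt = 0.274 × 77.3 = 21.1802 m and 2√(Dt) = 2√(0.771 × 77.3) = 15.44 m.
Argument (x−vt)/(2√(Dt)) = (27.1 − 21.1802)/15.44 = 0.3834; ½·erfc(0.3834) = 0.2938.
C = 4.16 × 0.2938 = 1.22 mg/L.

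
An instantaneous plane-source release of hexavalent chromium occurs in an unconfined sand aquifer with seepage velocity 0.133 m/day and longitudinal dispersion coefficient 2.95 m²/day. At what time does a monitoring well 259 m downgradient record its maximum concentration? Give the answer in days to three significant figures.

For the 1D instantaneous-source solution, setting ∂C/∂t = 0 at fixed x gives v²t² + 2Dt − x² = 0, so t = (√(D² + v²x²) − D)/v².
√(D² + v²x²) = √(2.95² + 0.133² × 259²) = 34.57; v² = 0.017689.
t = (34.57 − 2.95)/0.017689 = 1790 days (vs. the pure-advection estimate x/v = 1950 d).

1790 days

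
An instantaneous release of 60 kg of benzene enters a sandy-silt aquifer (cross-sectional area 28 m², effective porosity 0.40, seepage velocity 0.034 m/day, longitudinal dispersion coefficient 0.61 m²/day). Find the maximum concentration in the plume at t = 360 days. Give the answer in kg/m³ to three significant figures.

The peak of an instantaneous 1D plume sits at x = vt; there the Gaussian factor is 1 and C_max = M/(n_e·A·√(4πDt)), where n_e·A is the pore area the mass is dissolved in.
√(4πDt) = √(4π × 0.61 × 360) = 52.53 m, so C_max = 60/(0.40 × 28 × 52.53) = 0.102 kg/m³.

0.102 kg/m³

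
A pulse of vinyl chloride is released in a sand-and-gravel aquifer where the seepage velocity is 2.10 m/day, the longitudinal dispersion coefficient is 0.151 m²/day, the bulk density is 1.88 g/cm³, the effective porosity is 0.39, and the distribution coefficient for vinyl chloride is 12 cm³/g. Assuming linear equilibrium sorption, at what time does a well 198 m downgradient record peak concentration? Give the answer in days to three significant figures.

5550 days

Retardation factor R = 1 + ρ_b·K_d/n = 1 + 1.88 × 12/0.39 = 58.85.
Sorption retards both mechanisms: v_R = v/R = 0.03568 m/day, D_R = D/R = 0.002566 m²/day.
Peak time from v_R²t² + 2D_R t − x² = 0: t = (√(D_R² + v_R²x²) − D_R)/v_R².
√(D_R² + v_R²x²) = √(0.002566² + 0.03568² × 198²) = 7.065; v_R² = 0.001273.
t = (7.065 − 0.002566)/0.001273 = 5550 days.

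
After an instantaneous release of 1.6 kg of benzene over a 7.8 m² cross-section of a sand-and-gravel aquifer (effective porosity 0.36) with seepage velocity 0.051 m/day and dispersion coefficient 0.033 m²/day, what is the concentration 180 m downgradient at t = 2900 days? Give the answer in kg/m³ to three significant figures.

For an instantaneous plane source, C(x,t) = M/(n_e·A·√(4πDt)) · exp(−(x−vt)²/(4Dt)), with n_e·A the pore (flow) area.
Plume center vt = 0.051 × 2900 = 147.9 m, so the well at 180 m is 32.1 m downgradient of the peak.
√(4πDt) = 34.68 m, giving peak height M/(n_e·A·√(4πDt)) = 1.6/(0.36 × 7.8 × 34.68) = 0.01643 kg/m³.
(x−vt)²/(4Dt) = (32.1)²/(4 × 0.033 × 2900) = 2.692; exp(−2.692) = 0.06775.
C = 0.01643 × 0.06775 = 0.00111 kg/m³.

0.00111 kg/m³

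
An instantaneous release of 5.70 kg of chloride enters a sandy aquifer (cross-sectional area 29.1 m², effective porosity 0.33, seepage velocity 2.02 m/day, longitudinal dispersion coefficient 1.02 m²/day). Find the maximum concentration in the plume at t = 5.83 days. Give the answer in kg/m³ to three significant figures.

0.0687 kg/m³

The peak of an instantaneous 1D plume sits at x = vt; there the Gaussian factor is 1 and C_max = M/(n_e·A·√(4πDt)), where n_e·A is the pore area the mass is dissolved in.
√(4πDt) = √(4π × 1.02 × 5.83) = 8.644 m, so C_max = 5.70/(0.33 × 29.1 × 8.644) = 0.0687 kg/m³.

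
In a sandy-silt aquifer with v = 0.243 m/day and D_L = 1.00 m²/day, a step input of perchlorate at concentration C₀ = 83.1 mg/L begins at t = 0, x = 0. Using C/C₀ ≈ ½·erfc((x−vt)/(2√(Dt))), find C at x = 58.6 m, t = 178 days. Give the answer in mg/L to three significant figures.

17.3 mg/L

For a continuous step input, C/C₀ ≈ ½·erfc((x−vt)/(2√(Dt))).
vt = 0.243 × 178 = 43.254 m and 2√(Dt) = 2√(1.00 × 178) = 26.68 m.
Argument (x−vt)/(2√(Dt)) = (58.6 − 43.254)/26.68 = 0.5752; ½·erfc(0.5752) = 0.2080.
C = 83.1 × 0.2080 = 17.3 mg/L.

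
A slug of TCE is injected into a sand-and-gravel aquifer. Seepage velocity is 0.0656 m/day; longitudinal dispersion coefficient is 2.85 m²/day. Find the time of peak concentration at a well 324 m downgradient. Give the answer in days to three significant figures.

For the 1D instantaneous-source solution, setting ∂C/∂t = 0 at fixed x gives v²t² + 2Dt − x² = 0, so t = (√(D² + v²x²) − D)/v².
√(D² + v²x²) = √(2.85² + 0.0656² × 324²) = 21.44; v² = 0.00430336.
t = (21.44 − 2.85)/0.00430336 = 4320 days (vs. the pure-advection estimate x/v = 4940 d).

4320 days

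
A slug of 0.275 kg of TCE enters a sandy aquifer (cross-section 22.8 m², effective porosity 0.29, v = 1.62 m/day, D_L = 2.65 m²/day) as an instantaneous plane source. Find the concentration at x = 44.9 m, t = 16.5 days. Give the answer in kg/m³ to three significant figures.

For an instantaneous plane source, C(x,t) = M/(n_e·A·√(4πDt)) · exp(−(x−vt)²/(4Dt)), with n_e·A the pore (flow) area.
Plume center vt = 1.62 × 16.5 = 26.73 m, so the well at 44.9 m is 18.17 m downgradient of the peak.
√(4πDt) = 23.44 m, giving peak height M/(n_e·A·√(4πDt)) = 0.275/(0.29 × 22.8 × 23.44) = 0.001774 kg/m³.
(x−vt)²/(4Dt) = (18.17)²/(4 × 2.65 × 16.5) = 1.888; exp(−1.888) = 0.1514.
C = 0.001774 × 0.1514 = 0.000269 kg/m³.

0.000269 kg/m³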